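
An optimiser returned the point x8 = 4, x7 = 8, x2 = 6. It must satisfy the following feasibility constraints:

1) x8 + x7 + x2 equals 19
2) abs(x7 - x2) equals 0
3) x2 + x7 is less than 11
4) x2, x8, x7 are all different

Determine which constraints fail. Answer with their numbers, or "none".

Constraints 1, 2, and 3 do not hold.

1) x8 + x7 + x2 = 4 + 8 + 6 = 18, not 19  no
2) abs(8 - 6) = 2, not 0  no
3) x2 + x7 = 6 + 8 = 14; 14 ≥ 11, bound 11 not met  no
4) values 6, 4, 8 are pairwise distinct  yes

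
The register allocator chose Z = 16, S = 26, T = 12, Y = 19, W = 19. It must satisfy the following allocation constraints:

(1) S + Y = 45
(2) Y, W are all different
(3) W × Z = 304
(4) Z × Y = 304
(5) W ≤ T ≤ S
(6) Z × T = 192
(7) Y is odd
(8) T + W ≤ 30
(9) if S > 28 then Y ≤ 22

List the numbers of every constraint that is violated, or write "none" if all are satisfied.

(1) S + Y = 26 + 19 = 45 — holds.
(2) Y = W = 19, not all different — does not hold.
(3) W × Z = 19 × 16 = 304 — holds.
(4) Z × Y = 16 × 19 = 304 — holds.
(5) values 19, 12, 26; W = 19 is not ≤ T = 12 — does not hold.
(6) Z × T = 16 × 12 = 192 — holds.
(7) Y = 19 is odd — holds.
(8) T + W = 12 + 19 = 31; 31 > 30, bound 30 not met — does not hold.
(9) S = 26, not > 28; antecedent false, conditional vacuously true — holds.

Constraints 2, 5, and 8 do not hold.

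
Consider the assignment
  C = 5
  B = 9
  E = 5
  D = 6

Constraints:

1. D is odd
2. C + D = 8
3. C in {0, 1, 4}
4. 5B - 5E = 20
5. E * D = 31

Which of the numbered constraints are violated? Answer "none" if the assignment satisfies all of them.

Constraints 1, 2, 3, 5 are violated.

1. D = 6 is even  no
2. C + D = 5 + 6 = 11, not 8  no
3. C = 5 is not in {0, 1, 4}  no
4. 5B - 5E = 5(9) - 5(5) = 20  yes
5. E * D = 5 * 6 = 30, not 31  no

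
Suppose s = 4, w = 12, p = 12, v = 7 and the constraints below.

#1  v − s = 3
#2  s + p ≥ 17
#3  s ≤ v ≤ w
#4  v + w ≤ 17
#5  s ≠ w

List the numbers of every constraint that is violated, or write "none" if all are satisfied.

Constraints 2, 4 do not hold.

#1 v − s = 7 − 4 = 3 — satisfied.
#2 s + p = 4 + 12 = 16; 16 < 17, bound 17 not met — violated.
#3 values 4 ≤ 7 ≤ 12 — satisfied.
#4 v + w = 7 + 12 = 19; 19 > 17, bound 17 not met — violated.
#5 s = 4, w = 12; distinct — satisfied.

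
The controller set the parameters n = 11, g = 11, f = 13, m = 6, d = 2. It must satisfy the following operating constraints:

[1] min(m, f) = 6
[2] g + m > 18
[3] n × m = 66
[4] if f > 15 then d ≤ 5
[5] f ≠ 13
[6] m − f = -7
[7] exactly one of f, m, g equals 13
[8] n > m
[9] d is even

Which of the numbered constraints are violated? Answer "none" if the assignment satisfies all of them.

[1] min(6, 13) = 6 — holds.
[2] g + m = 11 + 6 = 17; 17 ≤ 18, bound 18 not met — does not hold.
[3] n × m = 11 × 6 = 66 — holds.
[4] f = 13, not > 15; antecedent false, conditional vacuously true — holds.
[5] f = 13, but 13 is required to differ — does not hold.
[6] m − f = 6 − 13 = -7 — holds.
[7] f=13, m=6, g=11; 1 of them equals 13 — holds.
[8] n = 11, m = 6; 11 > 6 — holds.
[9] d = 2 is even — holds.

The assignment fails constraints 2 and 5.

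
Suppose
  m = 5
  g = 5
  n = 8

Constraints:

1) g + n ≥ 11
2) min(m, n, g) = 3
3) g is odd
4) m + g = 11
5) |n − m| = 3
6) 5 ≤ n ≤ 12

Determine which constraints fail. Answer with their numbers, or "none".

Violated: 2, 4.

1) g + n = 5 + 8 = 13; 13 ≥ 11 — holds.
2) min(5, 8, 5) = 5, not 3 — fails.
3) g = 5 is odd — holds.
4) m + g = 5 + 5 = 10, not 11 — fails.
5) |8 − 5| = 3 — holds.
6) n = 8 lies in [5, 12] — holds.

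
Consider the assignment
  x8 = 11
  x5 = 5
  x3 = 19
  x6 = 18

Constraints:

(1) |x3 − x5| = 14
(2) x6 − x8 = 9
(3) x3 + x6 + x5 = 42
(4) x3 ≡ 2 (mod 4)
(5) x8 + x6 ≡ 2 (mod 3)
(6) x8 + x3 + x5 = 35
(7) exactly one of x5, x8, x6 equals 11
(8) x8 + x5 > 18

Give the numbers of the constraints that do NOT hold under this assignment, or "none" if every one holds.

(1) |19 − 5| = 14  true
(2) x6 − x8 = 18 − 11 = 7, not 9  false
(3) x3 + x6 + x5 = 19 + 18 + 5 = 42  true
(4) 19 mod 4 = 3, not 2  false
(5) x8 + x6 = 29; 29 mod 3 = 2  true
(6) x8 + x3 + x5 = 11 + 19 + 5 = 35  true
(7) x5=5, x8=11, x6=18; 1 of them equals 11  true
(8) x8 + x5 = 11 + 5 = 16; 16 ≤ 18, bound 18 not met  false

Constraints 2, 4, and 8 do not hold.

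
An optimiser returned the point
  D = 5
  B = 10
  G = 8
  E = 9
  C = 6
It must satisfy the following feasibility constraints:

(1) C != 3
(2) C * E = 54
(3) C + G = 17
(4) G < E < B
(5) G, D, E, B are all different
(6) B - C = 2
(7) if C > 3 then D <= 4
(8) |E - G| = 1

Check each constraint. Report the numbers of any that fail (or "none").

Constraints 3, 6, 7 do not hold.

(1) C = 6, and 6 ≠ 3 — OK.
(2) C * E = 6 * 9 = 54 — OK.
(3) C + G = 6 + 8 = 14, not 17 — violated.
(4) values 8 < 9 < 10 — OK.
(5) values 8, 5, 9, 10 are pairwise distinct — OK.
(6) B - C = 10 - 6 = 4, not 2 — violated.
(7) C = 6 > 3, so we need D ≤ 4; but D = 5 > 4 — violated.
(8) |9 - 8| = 1 — OK.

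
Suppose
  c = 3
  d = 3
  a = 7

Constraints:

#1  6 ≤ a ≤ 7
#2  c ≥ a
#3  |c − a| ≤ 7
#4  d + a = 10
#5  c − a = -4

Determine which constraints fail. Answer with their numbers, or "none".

Constraint 2 is violated.

#1 a = 7 lies in [6, 7] — satisfied.
#2 c = 3, a = 7; 3 < 7 (want ≥) — violated.
#3 |3 − 7| = 4; 4 ≤ 7 — satisfied.
#4 d + a = 3 + 7 = 10 — satisfied.
#5 c − a = 3 − 7 = -4 — satisfied.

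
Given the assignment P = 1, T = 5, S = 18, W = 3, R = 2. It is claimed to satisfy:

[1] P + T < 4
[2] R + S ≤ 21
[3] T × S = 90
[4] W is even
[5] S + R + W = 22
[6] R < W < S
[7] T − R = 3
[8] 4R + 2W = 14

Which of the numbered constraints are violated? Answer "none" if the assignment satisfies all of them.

The assignment fails constraints 1, 4, 5.

[1] P + T = 1 + 5 = 6; 6 ≥ 4, bound 4 not met  ✗
[2] R + S = 2 + 18 = 20; 20 ≤ 21  ✓
[3] T × S = 5 × 18 = 90  ✓
[4] W = 3 is odd  ✗
[5] S + R + W = 18 + 2 + 3 = 23, not 22  ✗
[6] values 2 < 3 < 18  ✓
[7] T − R = 5 − 2 = 3  ✓
[8] 4R + 2W = 4(2) + 2(3) = 14  ✓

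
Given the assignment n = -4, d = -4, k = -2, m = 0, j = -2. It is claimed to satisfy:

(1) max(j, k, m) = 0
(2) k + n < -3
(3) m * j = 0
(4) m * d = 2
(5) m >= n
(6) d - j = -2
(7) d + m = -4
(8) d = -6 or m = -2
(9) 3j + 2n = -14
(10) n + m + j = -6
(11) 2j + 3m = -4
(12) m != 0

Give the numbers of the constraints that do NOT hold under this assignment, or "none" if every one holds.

The assignment fails constraints 4, 8, and 12.

(1) max(-2, -2, 0) = 0 — holds.
(2) k + n = -2 + (-4) = -6; -6 < -3 — holds.
(3) m * j = 0 * (-2) = 0 — holds.
(4) m * d = 0 * (-4) = 0, not 2 — fails.
(5) m = 0, n = -4; 0 ≥ -4 — holds.
(6) d - j = -4 - (-2) = -2 — holds.
(7) d + m = -4 + 0 = -4 — holds.
(8) d = -4 ≠ -6 and m = 0 ≠ -2; both disjuncts false — fails.
(9) 3j + 2n = 3(-2) + 2(-4) = -14 — holds.
(10) n + m + j = -4 + 0 + (-2) = -6 — holds.
(11) 2j + 3m = 2(-2) + 3(0) = -4 — holds.
(12) m = 0, but 0 is required to differ — fails.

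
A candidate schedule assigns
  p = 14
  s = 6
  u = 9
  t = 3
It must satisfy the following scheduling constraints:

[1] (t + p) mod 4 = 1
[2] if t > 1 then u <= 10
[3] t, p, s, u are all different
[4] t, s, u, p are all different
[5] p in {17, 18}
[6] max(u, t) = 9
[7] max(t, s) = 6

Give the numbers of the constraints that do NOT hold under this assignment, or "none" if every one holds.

[1] t + p = 17; 17 mod 4 = 1 — holds.
[2] t = 3 > 1, so we need u ≤ 10; u = 9 ≤ 10 — holds.
[3] values 3, 14, 6, 9 are pairwise distinct — holds.
[4] values 3, 6, 9, 14 are pairwise distinct — holds.
[5] p = 14 is not in {17, 18} — does not hold.
[6] max(9, 3) = 9 — holds.
[7] max(3, 6) = 6 — holds.

Constraint 5 is violated.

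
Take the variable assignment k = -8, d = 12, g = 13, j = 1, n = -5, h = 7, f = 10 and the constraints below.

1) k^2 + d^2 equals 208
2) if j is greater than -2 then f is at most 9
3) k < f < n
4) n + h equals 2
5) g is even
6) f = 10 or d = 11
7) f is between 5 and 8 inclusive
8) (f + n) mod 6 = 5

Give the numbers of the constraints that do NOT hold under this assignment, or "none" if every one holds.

1) k^2 + d^2 = (-8)^2 + 12^2 = 64 + 144 = 208 — holds.
2) j = 1 > -2, so we need f ≤ 9; but f = 10 > 9 — does not hold.
3) values -8, 10, -5; f = 10 is not < n = -5 — does not hold.
4) n + h = -5 + 7 = 2 — holds.
5) g = 13 is odd — does not hold.
6) f = 10 = 10 (first disjunct) — holds.
7) f = 10 is outside [5, 8] — does not hold.
8) f + n = 5; 5 mod 6 = 5 — holds.

Constraints 2, 3, 5, 7 are violated.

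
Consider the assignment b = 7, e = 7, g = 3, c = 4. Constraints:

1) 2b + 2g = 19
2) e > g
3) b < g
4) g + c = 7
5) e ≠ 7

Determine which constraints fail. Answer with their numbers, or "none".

Constraints 1, 3, and 5 do not hold.

1) 2b + 2g = 2(7) + 2(3) = 20, not 19 — violated.
2) e = 7, g = 3; 7 > 3 — satisfied.
3) b = 7, g = 3; 7 ≥ 3 (want <) — violated.
4) g + c = 3 + 4 = 7 — satisfied.
5) e = 7, but 7 is required to differ — violated.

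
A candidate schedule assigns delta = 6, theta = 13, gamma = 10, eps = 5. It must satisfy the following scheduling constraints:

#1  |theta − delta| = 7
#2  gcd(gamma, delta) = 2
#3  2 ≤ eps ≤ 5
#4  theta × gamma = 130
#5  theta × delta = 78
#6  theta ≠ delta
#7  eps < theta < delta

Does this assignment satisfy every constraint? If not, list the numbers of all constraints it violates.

The assignment fails constraint 7.

#1 |13 − 6| = 7  ✔
#2 gcd(10, 6) = 2  ✔
#3 eps = 5 lies in [2, 5]  ✔
#4 theta × gamma = 13 × 10 = 130  ✔
#5 theta × delta = 13 × 6 = 78  ✔
#6 theta = 13, delta = 6; distinct  ✔
#7 values 5, 13, 6; theta = 13 is not < delta = 6  ✘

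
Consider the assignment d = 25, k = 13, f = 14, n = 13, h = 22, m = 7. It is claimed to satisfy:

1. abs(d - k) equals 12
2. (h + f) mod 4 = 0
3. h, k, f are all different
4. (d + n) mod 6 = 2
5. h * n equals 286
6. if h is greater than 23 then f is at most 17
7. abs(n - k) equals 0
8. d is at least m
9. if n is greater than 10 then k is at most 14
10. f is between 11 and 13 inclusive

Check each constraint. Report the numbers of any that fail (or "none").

Constraint 10 does not hold.

1. abs(25 - 13) = 12 — holds.
2. h + f = 36; 36 mod 4 = 0 — holds.
3. values 22, 13, 14 are pairwise distinct — holds.
4. d + n = 38; 38 mod 6 = 2 — holds.
5. h * n = 22 * 13 = 286 — holds.
6. h = 22, not > 23; antecedent false, conditional vacuously true — holds.
7. abs(13 - 13) = 0 — holds.
8. d = 25, m = 7; 25 ≥ 7 — holds.
9. n = 13 > 10, so we need k ≤ 14; k = 13 ≤ 14 — holds.
10. f = 14 is outside [11, 13] — fails.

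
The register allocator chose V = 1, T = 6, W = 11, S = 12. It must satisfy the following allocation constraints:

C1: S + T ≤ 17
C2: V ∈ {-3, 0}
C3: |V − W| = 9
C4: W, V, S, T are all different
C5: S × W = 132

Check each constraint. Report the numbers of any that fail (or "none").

C1: S + T = 12 + 6 = 18; 18 > 17, bound 17 not met — violated.
C2: V = 1 is not in {-3, 0} — violated.
C3: |1 − 11| = 10, not 9 — violated.
C4: values 11, 1, 12, 6 are pairwise distinct — satisfied.
C5: S × W = 12 × 11 = 132 — satisfied.

Violated: 1, 2, 3.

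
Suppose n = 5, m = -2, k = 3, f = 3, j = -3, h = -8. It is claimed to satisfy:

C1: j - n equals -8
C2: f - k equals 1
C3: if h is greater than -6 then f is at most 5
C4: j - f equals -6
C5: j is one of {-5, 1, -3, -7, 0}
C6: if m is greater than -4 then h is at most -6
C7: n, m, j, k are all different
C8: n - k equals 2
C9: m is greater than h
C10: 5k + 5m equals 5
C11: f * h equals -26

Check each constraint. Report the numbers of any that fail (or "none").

Constraints 2 and 11 do not hold.

C1: j - n = -3 - 5 = -8 — satisfied.
C2: f - k = 3 - 3 = 0, not 1 — violated.
C3: h = -8, not > -6; antecedent false, conditional vacuously true — satisfied.
C4: j - f = -3 - 3 = -6 — satisfied.
C5: j = -3 is in {-5, 1, -3, -7, 0} — satisfied.
C6: m = -2 > -4, so we need h ≤ -6; h = -8 ≤ -6 — satisfied.
C7: values 5, -2, -3, 3 are pairwise distinct — satisfied.
C8: n - k = 5 - 3 = 2 — satisfied.
C9: m = -2, h = -8; -2 > -8 — satisfied.
C10: 5k + 5m = 5(3) + 5(-2) = 5 — satisfied.
C11: f * h = 3 * (-8) = -24, not -26 — violated.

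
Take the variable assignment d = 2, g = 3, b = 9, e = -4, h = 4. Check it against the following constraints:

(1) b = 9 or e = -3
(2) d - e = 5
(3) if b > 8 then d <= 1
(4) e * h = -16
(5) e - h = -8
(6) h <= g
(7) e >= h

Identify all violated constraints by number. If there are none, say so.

(1) b = 9 = 9 (first disjunct)  yes
(2) d - e = 2 - (-4) = 6, not 5  no
(3) b = 9 > 8, so we need d ≤ 1; but d = 2 > 1  no
(4) e * h = -4 * 4 = -16  yes
(5) e - h = -4 - 4 = -8  yes
(6) h = 4, g = 3; 4 > 3 (want ≤)  no
(7) e = -4, h = 4; -4 < 4 (want ≥)  no

The assignment fails constraints 2, 3, 6, and 7.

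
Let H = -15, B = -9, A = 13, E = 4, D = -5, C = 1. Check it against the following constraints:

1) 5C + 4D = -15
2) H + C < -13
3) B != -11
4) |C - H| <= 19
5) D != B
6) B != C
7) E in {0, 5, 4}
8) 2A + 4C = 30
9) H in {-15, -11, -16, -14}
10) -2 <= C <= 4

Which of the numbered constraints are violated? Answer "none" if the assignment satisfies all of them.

1) 5C + 4D = 5(1) + 4(-5) = -15  holds
2) H + C = -15 + 1 = -14; -14 < -13  holds
3) B = -9, and -9 ≠ -11  holds
4) |1 - (-15)| = 16; 16 ≤ 19  holds
5) D = -5, B = -9; distinct  holds
6) B = -9, C = 1; distinct  holds
7) E = 4 is in {0, 5, 4}  holds
8) 2A + 4C = 2(13) + 4(1) = 30  holds
9) H = -15 is in {-15, -11, -16, -14}  holds
10) C = 1 lies in [-2, 4]  holds

Yes — all constraints hold.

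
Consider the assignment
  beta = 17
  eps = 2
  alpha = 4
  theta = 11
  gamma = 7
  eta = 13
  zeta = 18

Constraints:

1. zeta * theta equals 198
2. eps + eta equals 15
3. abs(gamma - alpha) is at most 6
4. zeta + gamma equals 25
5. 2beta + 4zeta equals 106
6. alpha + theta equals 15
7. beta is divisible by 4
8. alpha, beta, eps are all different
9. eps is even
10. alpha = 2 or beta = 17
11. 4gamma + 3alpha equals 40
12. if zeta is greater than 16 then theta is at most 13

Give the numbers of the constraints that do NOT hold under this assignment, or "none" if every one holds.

1. zeta * theta = 18 * 11 = 198 — holds.
2. eps + eta = 2 + 13 = 15 — holds.
3. abs(7 - 4) = 3; 3 ≤ 6 — holds.
4. zeta + gamma = 18 + 7 = 25 — holds.
5. 2beta + 4zeta = 2(17) + 4(18) = 106 — holds.
6. alpha + theta = 4 + 11 = 15 — holds.
7. 17 = 4*4 + 1, so 4 does not divide 17 — fails.
8. values 4, 17, 2 are pairwise distinct — holds.
9. eps = 2 is even — holds.
10. alpha = 4 ≠ 2, but beta = 17 = 17 (second disjunct) — holds.
11. 4gamma + 3alpha = 4(7) + 3(4) = 40 — holds.
12. zeta = 18 > 16, so we need theta ≤ 13; theta = 11 ≤ 13 — holds.

Constraint 7 is violated.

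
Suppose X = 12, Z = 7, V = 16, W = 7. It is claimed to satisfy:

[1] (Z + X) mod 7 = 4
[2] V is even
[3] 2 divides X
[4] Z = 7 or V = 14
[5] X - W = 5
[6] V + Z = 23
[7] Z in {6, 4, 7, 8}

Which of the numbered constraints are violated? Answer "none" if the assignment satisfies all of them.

Constraint 1 does not hold.

[1] Z + X = 19; 19 mod 7 = 5, not 4 — violated.
[2] V = 16 is even — OK.
[3] 12 / 2 = 6, so 2 divides 12 — OK.
[4] Z = 7 = 7 (first disjunct) — OK.
[5] X - W = 12 - 7 = 5 — OK.
[6] V + Z = 16 + 7 = 23 — OK.
[7] Z = 7 is in {6, 4, 7, 8} — OK.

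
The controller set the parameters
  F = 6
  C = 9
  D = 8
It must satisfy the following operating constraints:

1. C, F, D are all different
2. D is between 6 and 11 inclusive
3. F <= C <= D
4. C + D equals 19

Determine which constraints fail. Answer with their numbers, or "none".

Constraints 3 and 4 are violated.

1. values 9, 6, 8 are pairwise distinct  OK
2. D = 8 lies in [6, 11]  OK
3. values 6, 9, 8; C = 9 is not <= D = 8  FAIL
4. C + D = 9 + 8 = 17, not 19  FAIL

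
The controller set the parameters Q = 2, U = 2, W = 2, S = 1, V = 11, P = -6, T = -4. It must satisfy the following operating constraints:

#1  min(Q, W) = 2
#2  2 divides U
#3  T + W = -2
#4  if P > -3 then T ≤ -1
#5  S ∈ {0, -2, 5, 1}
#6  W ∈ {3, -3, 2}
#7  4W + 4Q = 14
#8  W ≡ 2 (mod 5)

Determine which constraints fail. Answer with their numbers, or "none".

#1 min(2, 2) = 2 — holds.
#2 2 / 2 = 1, so 2 divides 2 — holds.
#3 T + W = -4 + 2 = -2 — holds.
#4 P = -6, not > -3; antecedent false, conditional vacuously true — holds.
#5 S = 1 is in {0, -2, 5, 1} — holds.
#6 W = 2 is in {3, -3, 2} — holds.
#7 4W + 4Q = 4(2) + 4(2) = 16, not 14 — does not hold.
#8 2 mod 5 = 2 — holds.

Violated: 7.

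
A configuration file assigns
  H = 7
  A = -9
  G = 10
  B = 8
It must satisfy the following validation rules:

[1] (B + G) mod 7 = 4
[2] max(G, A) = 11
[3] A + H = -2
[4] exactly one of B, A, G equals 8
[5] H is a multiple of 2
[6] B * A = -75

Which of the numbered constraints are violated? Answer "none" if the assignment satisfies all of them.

[1] B + G = 18; 18 mod 7 = 4 — holds.
[2] max(10, -9) = 10, not 11 — does not hold.
[3] A + H = -9 + 7 = -2 — holds.
[4] B=8, A=-9, G=10; 1 of them equals 8 — holds.
[5] 7 = 2*3 + 1, so 2 does not divide 7 — does not hold.
[6] B * A = 8 * (-9) = -72, not -75 — does not hold.

The assignment fails constraints 2, 5, and 6.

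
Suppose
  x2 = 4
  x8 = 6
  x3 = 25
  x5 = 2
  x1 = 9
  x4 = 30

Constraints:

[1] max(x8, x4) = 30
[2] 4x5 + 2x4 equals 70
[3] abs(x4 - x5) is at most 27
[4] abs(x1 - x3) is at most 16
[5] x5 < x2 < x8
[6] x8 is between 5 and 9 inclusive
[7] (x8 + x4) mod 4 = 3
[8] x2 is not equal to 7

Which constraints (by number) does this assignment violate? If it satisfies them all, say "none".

[1] max(6, 30) = 30 — holds.
[2] 4x5 + 2x4 = 4(2) + 2(30) = 68, not 70 — fails.
[3] abs(30 - 2) = 28; 28 > 27, exceeds bound 27 — fails.
[4] abs(9 - 25) = 16; 16 ≤ 16 — holds.
[5] values 2 < 4 < 6 — holds.
[6] x8 = 6 lies in [5, 9] — holds.
[7] x8 + x4 = 36; 36 mod 4 = 0, not 3 — fails.
[8] x2 = 4, and 4 ≠ 7 — holds.

Violated: 2, 3, and 7.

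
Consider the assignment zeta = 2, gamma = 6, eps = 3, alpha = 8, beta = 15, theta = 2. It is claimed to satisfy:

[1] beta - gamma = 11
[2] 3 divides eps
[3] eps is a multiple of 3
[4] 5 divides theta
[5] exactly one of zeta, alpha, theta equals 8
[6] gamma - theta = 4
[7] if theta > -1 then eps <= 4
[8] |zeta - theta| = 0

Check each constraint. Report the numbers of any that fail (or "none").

Constraints 1, 4 do not hold.

[1] beta - gamma = 15 - 6 = 9, not 11 — violated.
[2] 3 / 3 = 1, so 3 divides 3 — satisfied.
[3] 3 / 3 = 1, so 3 divides 3 — satisfied.
[4] 2 = 5*0 + 2, so 5 does not divide 2 — violated.
[5] zeta=2, alpha=8, theta=2; 1 of them equals 8 — satisfied.
[6] gamma - theta = 6 - 2 = 4 — satisfied.
[7] theta = 2 > -1, so we need eps ≤ 4; eps = 3 ≤ 4 — satisfied.
[8] |2 - 2| = 0 — satisfied.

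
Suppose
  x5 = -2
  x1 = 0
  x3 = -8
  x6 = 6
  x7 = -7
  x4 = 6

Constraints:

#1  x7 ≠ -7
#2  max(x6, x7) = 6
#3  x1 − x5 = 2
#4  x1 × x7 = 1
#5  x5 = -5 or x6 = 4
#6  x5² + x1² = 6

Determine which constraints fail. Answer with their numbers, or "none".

#1 x7 = -7, but -7 is required to differ  ✘
#2 max(6, -7) = 6  ✔
#3 x1 − x5 = 0 − (-2) = 2  ✔
#4 x1 × x7 = 0 × (-7) = 0, not 1  ✘
#5 x5 = -2 ≠ -5 and x6 = 6 ≠ 4; both disjuncts false  ✘
#6 x5² + x1² = (-2)² + 0² = 4 + 0 = 4, not 6  ✘

Constraints 1, 4, 5, 6 do not hold.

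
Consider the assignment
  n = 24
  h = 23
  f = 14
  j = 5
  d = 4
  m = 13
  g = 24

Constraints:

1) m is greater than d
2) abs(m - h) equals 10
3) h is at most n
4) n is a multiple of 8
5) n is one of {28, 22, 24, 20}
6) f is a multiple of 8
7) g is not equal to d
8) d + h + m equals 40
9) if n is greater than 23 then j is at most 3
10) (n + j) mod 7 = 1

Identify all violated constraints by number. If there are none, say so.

No — constraints 6 and 9 are not satisfied.

1) m = 13, d = 4; 13 > 4 — holds.
2) abs(13 - 23) = 10 — holds.
3) h = 23, n = 24; 23 ≤ 24 — holds.
4) 24 / 8 = 3, so 8 divides 24 — holds.
5) n = 24 is in {28, 22, 24, 20} — holds.
6) 14 = 8*1 + 6, so 8 does not divide 14 — fails.
7) g = 24, d = 4; distinct — holds.
8) d + h + m = 4 + 23 + 13 = 40 — holds.
9) n = 24 > 23, so we need j ≤ 3; but j = 5 > 3 — fails.
10) n + j = 29; 29 mod 7 = 1 — holds.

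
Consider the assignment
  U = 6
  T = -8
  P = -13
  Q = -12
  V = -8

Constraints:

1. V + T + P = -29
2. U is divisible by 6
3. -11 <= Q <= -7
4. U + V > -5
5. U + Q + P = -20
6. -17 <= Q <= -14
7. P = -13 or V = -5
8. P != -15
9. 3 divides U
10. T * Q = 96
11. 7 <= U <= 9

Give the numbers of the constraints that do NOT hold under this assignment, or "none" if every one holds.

1. V + T + P = -8 + (-8) + (-13) = -29  OK
2. 6 / 6 = 1, so 6 divides 6  OK
3. Q = -12 is outside [-11, -7]  FAIL
4. U + V = 6 + (-8) = -2; -2 > -5  OK
5. U + Q + P = 6 + (-12) + (-13) = -19, not -20  FAIL
6. Q = -12 is outside [-17, -14]  FAIL
7. P = -13 = -13 (first disjunct)  OK
8. P = -13, and -13 ≠ -15  OK
9. 6 / 3 = 2, so 3 divides 6  OK
10. T * Q = -8 * (-12) = 96  OK
11. U = 6 is outside [7, 9]  FAIL

Constraints 3, 5, 6, and 11 do not hold.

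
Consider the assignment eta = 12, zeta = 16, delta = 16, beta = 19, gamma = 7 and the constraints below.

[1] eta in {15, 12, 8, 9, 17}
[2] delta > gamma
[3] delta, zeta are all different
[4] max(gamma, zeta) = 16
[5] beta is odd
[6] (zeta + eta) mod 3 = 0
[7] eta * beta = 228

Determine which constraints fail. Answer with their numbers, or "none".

[1] eta = 12 is in {15, 12, 8, 9, 17} — satisfied.
[2] delta = 16, gamma = 7; 16 > 7 — satisfied.
[3] delta = zeta = 16, not all different — violated.
[4] max(7, 16) = 16 — satisfied.
[5] beta = 19 is odd — satisfied.
[6] zeta + eta = 28; 28 mod 3 = 1, not 0 — violated.
[7] eta * beta = 12 * 19 = 228 — satisfied.

Constraints 3 and 6 do not hold.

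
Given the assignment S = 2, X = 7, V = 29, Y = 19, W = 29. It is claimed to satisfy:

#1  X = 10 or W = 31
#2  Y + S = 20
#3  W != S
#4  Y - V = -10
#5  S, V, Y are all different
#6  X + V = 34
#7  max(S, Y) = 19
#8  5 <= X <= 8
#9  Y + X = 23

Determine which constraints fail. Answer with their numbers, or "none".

The assignment fails constraints 1, 2, 6, and 9.

#1 X = 7 ≠ 10 and W = 29 ≠ 31; both disjuncts false  false
#2 Y + S = 19 + 2 = 21, not 20  false
#3 W = 29, S = 2; distinct  true
#4 Y - V = 19 - 29 = -10  true
#5 values 2, 29, 19 are pairwise distinct  true
#6 X + V = 7 + 29 = 36, not 34  false
#7 max(2, 19) = 19  true
#8 X = 7 lies in [5, 8]  true
#9 Y + X = 19 + 7 = 26, not 23  false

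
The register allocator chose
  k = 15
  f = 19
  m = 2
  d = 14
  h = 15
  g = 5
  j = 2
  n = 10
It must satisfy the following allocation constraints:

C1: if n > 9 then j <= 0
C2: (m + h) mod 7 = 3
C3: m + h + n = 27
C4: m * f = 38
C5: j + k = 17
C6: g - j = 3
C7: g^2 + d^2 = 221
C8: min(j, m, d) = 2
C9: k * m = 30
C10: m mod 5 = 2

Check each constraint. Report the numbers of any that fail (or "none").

Constraint 1 is violated.

C1: n = 10 > 9, so we need j ≤ 0; but j = 2 > 0  no
C2: m + h = 17; 17 mod 7 = 3  yes
C3: m + h + n = 2 + 15 + 10 = 27  yes
C4: m * f = 2 * 19 = 38  yes
C5: j + k = 2 + 15 = 17  yes
C6: g - j = 5 - 2 = 3  yes
C7: g^2 + d^2 = 5^2 + 14^2 = 25 + 196 = 221  yes
C8: min(2, 2, 14) = 2  yes
C9: k * m = 15 * 2 = 30  yes
C10: 2 mod 5 = 2  yes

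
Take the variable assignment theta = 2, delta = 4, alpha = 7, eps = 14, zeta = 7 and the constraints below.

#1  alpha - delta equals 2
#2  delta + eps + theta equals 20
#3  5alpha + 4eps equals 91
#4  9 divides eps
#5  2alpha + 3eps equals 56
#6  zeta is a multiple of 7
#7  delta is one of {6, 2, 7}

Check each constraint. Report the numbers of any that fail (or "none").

No — constraints 1, 4, 7 are not satisfied.

#1 alpha - delta = 7 - 4 = 3, not 2  fails
#2 delta + eps + theta = 4 + 14 + 2 = 20  holds
#3 5alpha + 4eps = 5(7) + 4(14) = 91  holds
#4 14 = 9*1 + 5, so 9 does not divide 14  fails
#5 2alpha + 3eps = 2(7) + 3(14) = 56  holds
#6 7 / 7 = 1, so 7 divides 7  holds
#7 delta = 4 is not in {6, 2, 7}  fails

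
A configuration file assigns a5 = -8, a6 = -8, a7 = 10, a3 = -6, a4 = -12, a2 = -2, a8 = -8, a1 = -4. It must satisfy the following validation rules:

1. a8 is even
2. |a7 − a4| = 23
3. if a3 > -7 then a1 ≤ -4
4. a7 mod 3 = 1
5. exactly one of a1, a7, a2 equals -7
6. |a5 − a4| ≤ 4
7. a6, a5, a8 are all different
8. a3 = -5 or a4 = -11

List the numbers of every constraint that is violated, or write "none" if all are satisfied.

1. a8 = -8 is even  true
2. |10 − (-12)| = 22, not 23  false
3. a3 = -6 > -7, so we need a1 ≤ -4; a1 = -4 ≤ -4  true
4. 10 mod 3 = 1  true
5. a1=-4, a7=10, a2=-2; 0 of them equal -7, not exactly one  false
6. |-8 − (-12)| = 4; 4 ≤ 4  true
7. a6 = a5 = -8, not all different  false
8. a3 = -6 ≠ -5 and a4 = -12 ≠ -11; both disjuncts false  false

Violated: 2, 5, 7, and 8.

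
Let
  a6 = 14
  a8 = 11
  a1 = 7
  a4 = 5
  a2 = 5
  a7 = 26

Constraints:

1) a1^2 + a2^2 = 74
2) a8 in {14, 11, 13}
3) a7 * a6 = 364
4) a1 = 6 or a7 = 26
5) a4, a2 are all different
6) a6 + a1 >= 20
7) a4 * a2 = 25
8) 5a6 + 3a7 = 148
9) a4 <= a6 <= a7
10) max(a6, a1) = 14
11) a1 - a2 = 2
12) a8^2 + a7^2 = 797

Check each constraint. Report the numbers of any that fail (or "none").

1) a1^2 + a2^2 = 7^2 + 5^2 = 49 + 25 = 74  ✓
2) a8 = 11 is in {14, 11, 13}  ✓
3) a7 * a6 = 26 * 14 = 364  ✓
4) a1 = 7 ≠ 6, but a7 = 26 = 26 (second disjunct)  ✓
5) a4 = a2 = 5, not all different  ✗
6) a6 + a1 = 14 + 7 = 21; 21 ≥ 20  ✓
7) a4 * a2 = 5 * 5 = 25  ✓
8) 5a6 + 3a7 = 5(14) + 3(26) = 148  ✓
9) values 5 <= 14 <= 26  ✓
10) max(14, 7) = 14  ✓
11) a1 - a2 = 7 - 5 = 2  ✓
12) a8^2 + a7^2 = 11^2 + 26^2 = 121 + 676 = 797  ✓

No — constraint 5 is not satisfied.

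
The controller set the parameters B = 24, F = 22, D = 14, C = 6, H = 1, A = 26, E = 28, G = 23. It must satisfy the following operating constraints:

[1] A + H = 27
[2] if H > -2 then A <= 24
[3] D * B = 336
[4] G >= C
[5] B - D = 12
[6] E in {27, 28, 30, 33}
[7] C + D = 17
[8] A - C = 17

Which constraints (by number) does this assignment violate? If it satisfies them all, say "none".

[1] A + H = 26 + 1 = 27  true
[2] H = 1 > -2, so we need A ≤ 24; but A = 26 > 24  false
[3] D * B = 14 * 24 = 336  true
[4] G = 23, C = 6; 23 ≥ 6  true
[5] B - D = 24 - 14 = 10, not 12  false
[6] E = 28 is in {27, 28, 30, 33}  true
[7] C + D = 6 + 14 = 20, not 17  false
[8] A - C = 26 - 6 = 20, not 17  false

The assignment fails constraints 2, 5, 7, 8.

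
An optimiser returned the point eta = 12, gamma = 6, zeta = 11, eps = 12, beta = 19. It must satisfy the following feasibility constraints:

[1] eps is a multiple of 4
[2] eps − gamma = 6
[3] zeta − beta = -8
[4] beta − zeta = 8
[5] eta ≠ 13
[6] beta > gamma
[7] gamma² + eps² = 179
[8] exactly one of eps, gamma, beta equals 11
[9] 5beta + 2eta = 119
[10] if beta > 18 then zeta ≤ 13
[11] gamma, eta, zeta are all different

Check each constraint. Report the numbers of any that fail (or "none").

[1] 12 / 4 = 3, so 4 divides 12 — satisfied.
[2] eps − gamma = 12 − 6 = 6 — satisfied.
[3] zeta − beta = 11 − 19 = -8 — satisfied.
[4] beta − zeta = 19 − 11 = 8 — satisfied.
[5] eta = 12, and 12 ≠ 13 — satisfied.
[6] beta = 19, gamma = 6; 19 > 6 — satisfied.
[7] gamma² + eps² = 6² + 12² = 36 + 144 = 180, not 179 — violated.
[8] eps=12, gamma=6, beta=19; 0 of them equal 11, not exactly one — violated.
[9] 5beta + 2eta = 5(19) + 2(12) = 119 — satisfied.
[10] beta = 19 > 18, so we need zeta ≤ 13; zeta = 11 ≤ 13 — satisfied.
[11] values 6, 12, 11 are pairwise distinct — satisfied.

Constraints 7 and 8 are violated.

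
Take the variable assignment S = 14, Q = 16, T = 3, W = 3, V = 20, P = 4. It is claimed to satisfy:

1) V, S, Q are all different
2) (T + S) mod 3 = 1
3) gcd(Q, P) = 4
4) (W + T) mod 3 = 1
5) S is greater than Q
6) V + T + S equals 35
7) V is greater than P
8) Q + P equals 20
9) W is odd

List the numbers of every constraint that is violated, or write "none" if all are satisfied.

1) values 20, 14, 16 are pairwise distinct — holds.
2) T + S = 17; 17 mod 3 = 2, not 1 — fails.
3) gcd(16, 4) = 4 — holds.
4) W + T = 6; 6 mod 3 = 0, not 1 — fails.
5) S = 14, Q = 16; 14 ≤ 16 (want >) — fails.
6) V + T + S = 20 + 3 + 14 = 37, not 35 — fails.
7) V = 20, P = 4; 20 > 4 — holds.
8) Q + P = 16 + 4 = 20 — holds.
9) W = 3 is odd — holds.

No — constraints 2, 4, 5, 6 are not satisfied.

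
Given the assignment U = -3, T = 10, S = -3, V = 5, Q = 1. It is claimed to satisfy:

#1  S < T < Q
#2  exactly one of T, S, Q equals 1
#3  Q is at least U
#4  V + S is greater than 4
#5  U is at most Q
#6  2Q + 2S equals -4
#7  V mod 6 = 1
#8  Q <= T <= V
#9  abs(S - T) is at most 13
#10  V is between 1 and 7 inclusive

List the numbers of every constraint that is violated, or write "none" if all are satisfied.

No — constraints 1, 4, 7, 8 are not satisfied.

#1 values -3, 10, 1; T = 10 is not < Q = 1 — does not hold.
#2 T=10, S=-3, Q=1; 1 of them equals 1 — holds.
#3 Q = 1, U = -3; 1 ≥ -3 — holds.
#4 V + S = 5 + (-3) = 2; 2 ≤ 4, bound 4 not met — does not hold.
#5 U = -3, Q = 1; -3 ≤ 1 — holds.
#6 2Q + 2S = 2(1) + 2(-3) = -4 — holds.
#7 5 mod 6 = 5, not 1 — does not hold.
#8 values 1, 10, 5; T = 10 is not <= V = 5 — does not hold.
#9 abs(-3 - 10) = 13; 13 ≤ 13 — holds.
#10 V = 5 lies in [1, 7] — holds.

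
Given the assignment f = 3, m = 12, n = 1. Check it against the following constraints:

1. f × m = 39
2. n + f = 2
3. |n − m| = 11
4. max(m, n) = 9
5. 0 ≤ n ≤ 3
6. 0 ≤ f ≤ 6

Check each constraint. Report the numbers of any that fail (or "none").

Constraints 1, 2, and 4 do not hold.

1. f × m = 3 × 12 = 36, not 39  ✘
2. n + f = 1 + 3 = 4, not 2  ✘
3. |1 − 12| = 11  ✔
4. max(12, 1) = 12, not 9  ✘
5. n = 1 lies in [0, 3]  ✔
6. f = 3 lies in [0, 6]  ✔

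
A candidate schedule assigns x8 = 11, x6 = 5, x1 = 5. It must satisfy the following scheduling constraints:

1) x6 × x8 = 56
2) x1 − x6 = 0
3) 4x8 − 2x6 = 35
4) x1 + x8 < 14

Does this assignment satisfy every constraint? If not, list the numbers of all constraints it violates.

Constraints 1, 3, and 4 do not hold.

1) x6 × x8 = 5 × 11 = 55, not 56  no
2) x1 − x6 = 5 − 5 = 0  yes
3) 4x8 − 2x6 = 4(11) − 2(5) = 34, not 35  no
4) x1 + x8 = 5 + 11 = 16; 16 ≥ 14, bound 14 not met  no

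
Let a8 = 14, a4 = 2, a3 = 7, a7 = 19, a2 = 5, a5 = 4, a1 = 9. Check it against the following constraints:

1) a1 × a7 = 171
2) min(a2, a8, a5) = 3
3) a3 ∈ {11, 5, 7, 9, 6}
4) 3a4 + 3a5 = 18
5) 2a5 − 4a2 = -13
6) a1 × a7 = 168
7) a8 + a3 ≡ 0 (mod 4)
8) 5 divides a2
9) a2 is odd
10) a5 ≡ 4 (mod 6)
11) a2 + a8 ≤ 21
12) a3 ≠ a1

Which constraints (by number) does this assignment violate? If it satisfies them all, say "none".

No — constraints 2, 5, 6, and 7 are not satisfied.

1) a1 × a7 = 9 × 19 = 171 — satisfied.
2) min(5, 14, 4) = 4, not 3 — violated.
3) a3 = 7 is in {11, 5, 7, 9, 6} — satisfied.
4) 3a4 + 3a5 = 3(2) + 3(4) = 18 — satisfied.
5) 2a5 − 4a2 = 2(4) − 4(5) = -12, not -13 — violated.
6) a1 × a7 = 9 × 19 = 171, not 168 — violated.
7) a8 + a3 = 21; 21 mod 4 = 1, not 0 — violated.
8) 5 / 5 = 1, so 5 divides 5 — satisfied.
9) a2 = 5 is odd — satisfied.
10) 4 mod 6 = 4 — satisfied.
11) a2 + a8 = 5 + 14 = 19; 19 ≤ 21 — satisfied.
12) a3 = 7, a1 = 9; distinct — satisfied.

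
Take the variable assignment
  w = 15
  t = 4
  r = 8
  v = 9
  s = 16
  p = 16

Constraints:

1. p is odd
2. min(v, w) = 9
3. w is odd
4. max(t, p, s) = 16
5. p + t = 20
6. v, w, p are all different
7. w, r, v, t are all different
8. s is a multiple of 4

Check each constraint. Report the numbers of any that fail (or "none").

1. p = 16 is even  ✘
2. min(9, 15) = 9  ✔
3. w = 15 is odd  ✔
4. max(4, 16, 16) = 16  ✔
5. p + t = 16 + 4 = 20  ✔
6. values 9, 15, 16 are pairwise distinct  ✔
7. values 15, 8, 9, 4 are pairwise distinct  ✔
8. 16 / 4 = 4, so 4 divides 16  ✔

No — constraint 1 is not satisfied.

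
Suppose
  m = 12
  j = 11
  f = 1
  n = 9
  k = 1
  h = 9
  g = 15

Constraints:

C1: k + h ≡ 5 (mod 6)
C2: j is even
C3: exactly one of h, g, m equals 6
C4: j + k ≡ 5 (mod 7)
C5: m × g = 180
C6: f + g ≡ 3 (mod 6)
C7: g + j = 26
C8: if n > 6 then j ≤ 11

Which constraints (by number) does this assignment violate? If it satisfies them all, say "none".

Constraints 1, 2, 3, and 6 are violated.

C1: k + h = 10; 10 mod 6 = 4, not 5  fails
C2: j = 11 is odd  fails
C3: h=9, g=15, m=12; 0 of them equal 6, not exactly one  fails
C4: j + k = 12; 12 mod 7 = 5  holds
C5: m × g = 12 × 15 = 180  holds
C6: f + g = 16; 16 mod 6 = 4, not 3  fails
C7: g + j = 15 + 11 = 26  holds
C8: n = 9 > 6, so we need j ≤ 11; j = 11 ≤ 11  holds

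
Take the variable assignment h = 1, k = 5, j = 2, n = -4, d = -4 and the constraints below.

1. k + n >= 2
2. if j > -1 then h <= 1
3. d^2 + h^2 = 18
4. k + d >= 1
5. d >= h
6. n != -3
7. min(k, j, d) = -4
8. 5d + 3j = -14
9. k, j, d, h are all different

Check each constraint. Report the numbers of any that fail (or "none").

Constraints 1, 3, 5 do not hold.

1. k + n = 5 + (-4) = 1; 1 < 2, bound 2 not met  false
2. j = 2 > -1, so we need h ≤ 1; h = 1 ≤ 1  true
3. d^2 + h^2 = (-4)^2 + 1^2 = 16 + 1 = 17, not 18  false
4. k + d = 5 + (-4) = 1; 1 ≥ 1  true
5. d = -4, h = 1; -4 < 1 (want ≥)  false
6. n = -4, and -4 ≠ -3  true
7. min(5, 2, -4) = -4  true
8. 5d + 3j = 5(-4) + 3(2) = -14  true
9. values 5, 2, -4, 1 are pairwise distinct  true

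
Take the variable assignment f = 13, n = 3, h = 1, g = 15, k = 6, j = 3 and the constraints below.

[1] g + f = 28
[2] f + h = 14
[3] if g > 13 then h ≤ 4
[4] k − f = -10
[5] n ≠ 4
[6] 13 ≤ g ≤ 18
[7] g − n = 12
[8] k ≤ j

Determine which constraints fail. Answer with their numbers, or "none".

Violated: 4 and 8.

[1] g + f = 15 + 13 = 28 — OK.
[2] f + h = 13 + 1 = 14 — OK.
[3] g = 15 > 13, so we need h ≤ 4; h = 1 ≤ 4 — OK.
[4] k − f = 6 − 13 = -7, not -10 — violated.
[5] n = 3, and 3 ≠ 4 — OK.
[6] g = 15 lies in [13, 18] — OK.
[7] g − n = 15 − 3 = 12 — OK.
[8] k = 6, j = 3; 6 > 3 (want ≤) — violated.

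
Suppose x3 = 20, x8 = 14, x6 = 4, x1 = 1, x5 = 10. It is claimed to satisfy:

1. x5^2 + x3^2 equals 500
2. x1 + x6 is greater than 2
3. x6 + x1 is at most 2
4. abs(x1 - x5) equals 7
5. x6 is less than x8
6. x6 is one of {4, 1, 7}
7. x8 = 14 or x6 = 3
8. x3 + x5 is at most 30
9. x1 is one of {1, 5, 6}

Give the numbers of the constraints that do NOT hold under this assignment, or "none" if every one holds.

Constraints 3, 4 are violated.

1. x5^2 + x3^2 = 10^2 + 20^2 = 100 + 400 = 500 — satisfied.
2. x1 + x6 = 1 + 4 = 5; 5 > 2 — satisfied.
3. x6 + x1 = 4 + 1 = 5; 5 > 2, bound 2 not met — violated.
4. abs(1 - 10) = 9, not 7 — violated.
5. x6 = 4, x8 = 14; 4 < 14 — satisfied.
6. x6 = 4 is in {4, 1, 7} — satisfied.
7. x8 = 14 = 14 (first disjunct) — satisfied.
8. x3 + x5 = 20 + 10 = 30; 30 ≤ 30 — satisfied.
9. x1 = 1 is in {1, 5, 6} — satisfied.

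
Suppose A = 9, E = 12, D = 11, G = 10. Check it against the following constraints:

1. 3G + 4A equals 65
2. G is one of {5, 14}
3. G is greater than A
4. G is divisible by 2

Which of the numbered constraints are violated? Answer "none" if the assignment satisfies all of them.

1. 3G + 4A = 3(10) + 4(9) = 66, not 65 — violated.
2. G = 10 is not in {5, 14} — violated.
3. G = 10, A = 9; 10 > 9 — satisfied.
4. 10 / 2 = 5, so 2 divides 10 — satisfied.

No — constraints 1 and 2 are not satisfied.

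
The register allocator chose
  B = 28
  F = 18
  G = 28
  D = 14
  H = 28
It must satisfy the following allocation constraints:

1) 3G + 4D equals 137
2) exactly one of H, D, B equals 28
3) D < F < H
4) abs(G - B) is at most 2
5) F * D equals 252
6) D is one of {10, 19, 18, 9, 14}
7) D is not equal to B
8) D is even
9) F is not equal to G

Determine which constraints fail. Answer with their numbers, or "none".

1) 3G + 4D = 3(28) + 4(14) = 140, not 137 — does not hold.
2) H=28, D=14, B=28; 2 of them equal 28, not exactly one — does not hold.
3) values 14 < 18 < 28 — holds.
4) abs(28 - 28) = 0; 0 ≤ 2 — holds.
5) F * D = 18 * 14 = 252 — holds.
6) D = 14 is in {10, 19, 18, 9, 14} — holds.
7) D = 14, B = 28; distinct — holds.
8) D = 14 is even — holds.
9) F = 18, G = 28; distinct — holds.

Constraints 1 and 2 do not hold.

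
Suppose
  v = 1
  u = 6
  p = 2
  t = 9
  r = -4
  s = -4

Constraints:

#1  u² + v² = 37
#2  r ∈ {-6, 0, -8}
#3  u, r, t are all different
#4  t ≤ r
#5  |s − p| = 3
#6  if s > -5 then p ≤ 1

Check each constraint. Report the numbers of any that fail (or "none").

#1 u² + v² = 6² + 1² = 36 + 1 = 37  ✔
#2 r = -4 is not in {-6, 0, -8}  ✘
#3 values 6, -4, 9 are pairwise distinct  ✔
#4 t = 9, r = -4; 9 > -4 (want ≤)  ✘
#5 |-4 − 2| = 6, not 3  ✘
#6 s = -4 > -5, so we need p ≤ 1; but p = 2 > 1  ✘

Violated: 2, 4, 5, and 6.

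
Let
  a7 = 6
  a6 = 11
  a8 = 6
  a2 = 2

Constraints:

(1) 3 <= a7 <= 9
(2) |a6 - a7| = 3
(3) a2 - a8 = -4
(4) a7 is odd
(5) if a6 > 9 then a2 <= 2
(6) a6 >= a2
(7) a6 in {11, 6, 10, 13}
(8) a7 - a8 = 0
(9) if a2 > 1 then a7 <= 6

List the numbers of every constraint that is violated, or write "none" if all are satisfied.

(1) a7 = 6 lies in [3, 9]  yes
(2) |11 - 6| = 5, not 3  no
(3) a2 - a8 = 2 - 6 = -4  yes
(4) a7 = 6 is even  no
(5) a6 = 11 > 9, so we need a2 ≤ 2; a2 = 2 ≤ 2  yes
(6) a6 = 11, a2 = 2; 11 ≥ 2  yes
(7) a6 = 11 is in {11, 6, 10, 13}  yes
(8) a7 - a8 = 6 - 6 = 0  yes
(9) a2 = 2 > 1, so we need a7 ≤ 6; a7 = 6 ≤ 6  yes

Violated: 2, 4.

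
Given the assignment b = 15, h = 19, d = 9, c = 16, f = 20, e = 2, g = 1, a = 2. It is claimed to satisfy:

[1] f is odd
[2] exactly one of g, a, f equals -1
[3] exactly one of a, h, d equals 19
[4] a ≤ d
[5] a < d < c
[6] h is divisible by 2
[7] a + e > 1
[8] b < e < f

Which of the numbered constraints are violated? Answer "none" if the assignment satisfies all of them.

Constraints 1, 2, 6, and 8 are violated.

[1] f = 20 is even — fails.
[2] g=1, a=2, f=20; 0 of them equal -1, not exactly one — fails.
[3] a=2, h=19, d=9; 1 of them equals 19 — holds.
[4] a = 2, d = 9; 2 ≤ 9 — holds.
[5] values 2 < 9 < 16 — holds.
[6] 19 = 2×9 + 1, so 2 does not divide 19 — fails.
[7] a + e = 2 + 2 = 4; 4 > 1 — holds.
[8] values 15, 2, 20; b = 15 is not < e = 2 — fails.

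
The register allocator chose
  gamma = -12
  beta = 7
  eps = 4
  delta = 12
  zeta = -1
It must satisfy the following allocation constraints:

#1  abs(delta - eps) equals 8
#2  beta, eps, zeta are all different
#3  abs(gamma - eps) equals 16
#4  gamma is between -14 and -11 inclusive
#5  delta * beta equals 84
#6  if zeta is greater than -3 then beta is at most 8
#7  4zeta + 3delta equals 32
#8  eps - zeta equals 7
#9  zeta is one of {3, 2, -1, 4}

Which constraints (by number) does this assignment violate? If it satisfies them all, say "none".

#1 abs(12 - 4) = 8 — holds.
#2 values 7, 4, -1 are pairwise distinct — holds.
#3 abs(-12 - 4) = 16 — holds.
#4 gamma = -12 lies in [-14, -11] — holds.
#5 delta * beta = 12 * 7 = 84 — holds.
#6 zeta = -1 > -3, so we need beta ≤ 8; beta = 7 ≤ 8 — holds.
#7 4zeta + 3delta = 4(-1) + 3(12) = 32 — holds.
#8 eps - zeta = 4 - (-1) = 5, not 7 — fails.
#9 zeta = -1 is in {3, 2, -1, 4} — holds.

Constraint 8 is violated.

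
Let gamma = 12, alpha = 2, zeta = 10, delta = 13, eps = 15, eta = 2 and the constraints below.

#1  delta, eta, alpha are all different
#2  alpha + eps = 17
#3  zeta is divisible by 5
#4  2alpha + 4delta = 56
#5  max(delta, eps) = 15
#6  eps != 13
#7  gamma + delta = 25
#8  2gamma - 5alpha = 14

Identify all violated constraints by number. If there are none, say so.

Violated: 1.

#1 eta = alpha = 2, not all different  no
#2 alpha + eps = 2 + 15 = 17  yes
#3 10 / 5 = 2, so 5 divides 10  yes
#4 2alpha + 4delta = 2(2) + 4(13) = 56  yes
#5 max(13, 15) = 15  yes
#6 eps = 15, and 15 ≠ 13  yes
#7 gamma + delta = 12 + 13 = 25  yes
#8 2gamma - 5alpha = 2(12) - 5(2) = 14  yes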